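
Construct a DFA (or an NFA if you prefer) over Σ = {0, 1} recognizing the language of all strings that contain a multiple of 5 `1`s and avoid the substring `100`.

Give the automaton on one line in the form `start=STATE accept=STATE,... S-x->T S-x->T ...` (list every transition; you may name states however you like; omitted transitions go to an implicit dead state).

Handle the two conditions separately and then intersect. The first has 5 states tracking the count of `1`s modulo 5; the second has 4 states tracking partial matches of the forbidden pattern `100`. A product state is a pair (one from each), accepting exactly when both do.
16 states suffice.
          0    1  
>* S0     S0   S1 
   S1     S2   S3 
   S2     S4   S3 
   S3     S5   S6 
   S4     S4   S7 
   S5     S7   S6 
   S6     S8   S9 
   S7     S7  S10 
   S8    S10   S9 
   S9    S11  S12 
   S10   S10  S13 
   S11   S13  S12 
 * S12   S14   S1 
   S13   S13  S15 
 * S14   S15   S1 
   S15   S15   S4 
(> = start, * = accepting)

start=S0 accept=S0,S12,S14 S0-0->S0 S0-1->S1 S1-0->S2 S1-1->S3 S2-0->S4 S2-1->S3 S3-0->S5 S3-1->S6 S4-0->S4 S4-1->S7 S5-0->S7 S5-1->S6 S6-0->S8 S6-1->S9 S7-0->S7 S7-1->S10 S8-0->S10 S8-1->S9 S9-0->S11 S9-1->S12 S10-0->S10 S10-1->S13 S11-0->S13 S11-1->S12 S12-0->S14 S12-1->S1 S13-0->S13 S13-1->S15 S14-0->S15 S14-1->S1 S15-0->S15 S15-1->S4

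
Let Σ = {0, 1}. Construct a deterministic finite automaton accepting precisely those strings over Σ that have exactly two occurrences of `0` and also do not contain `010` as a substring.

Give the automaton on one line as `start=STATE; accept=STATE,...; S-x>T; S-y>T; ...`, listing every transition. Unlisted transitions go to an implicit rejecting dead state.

Build one automaton per condition and run them in lockstep. The first has 4 states tracking the count of `0`s, saturating at 3; the second has 4 states tracking partial matches of the forbidden pattern `010`. A product state is a pair (one from each), accepting exactly when both do.
A 12-state machine:
          0    1  
>  S0     S1   S0 
   S1     S2   S3 
 * S2     S4   S5 
   S3     S6   S7 
   S4     S4   S8 
 * S5     S9  S10 
   S6     S9   S6 
   S7     S2   S7 
   S8     S9  S11 
   S9     S9   S9 
 * S10    S4  S10 
   S11    S4  S11 
(> = start, * = accepting)

start=S0; accept=S2,S5,S10; S0-0>S1; S0-1>S0; S1-0>S2; S1-1>S3; S2-0>S4; S2-1>S5; S3-0>S6; S3-1>S7; S4-0>S4; S4-1>S8; S5-0>S9; S5-1>S10; S6-0>S9; S6-1>S6; S7-0>S2; S7-1>S7; S8-0>S9; S8-1>S11; S9-0>S9; S9-1>S9; S10-0>S4; S10-1>S10; S11-0>S4; S11-1>S11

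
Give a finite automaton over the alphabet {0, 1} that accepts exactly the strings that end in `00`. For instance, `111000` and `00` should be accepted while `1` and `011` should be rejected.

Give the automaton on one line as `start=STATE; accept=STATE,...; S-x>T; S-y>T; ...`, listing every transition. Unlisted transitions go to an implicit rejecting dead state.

Let each state record the length of the longest suffix of the input read so far that is also a prefix of `00`. B means the last symbol is `0`; C means the last 2 symbols are `00`. Accept only at C, where the string currently ends in `00`.
With 3 states:
       0  1 
>  A   B  A 
   B   C  A 
 * C   C  A 
(> = start, * = accepting)

start=A; accept=C; A-0>B; A-1>A; B-0>C; B-1>A; C-0>C; C-1>A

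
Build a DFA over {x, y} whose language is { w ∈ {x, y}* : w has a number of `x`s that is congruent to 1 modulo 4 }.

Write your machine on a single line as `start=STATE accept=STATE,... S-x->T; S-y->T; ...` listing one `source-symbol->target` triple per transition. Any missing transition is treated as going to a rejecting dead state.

Keep the running count of `x`s modulo 4: each `x` advances along the cycle q0 → q1 → q2 → q3 → q0 while other symbols loop. Accept at q1.
A 4-state machine:
        x   y  
>  q0   q1  q0 
 * q1   q2  q1 
   q2   q3  q2 
   q3   q0  q3 
(> = start, * = accepting)

start=q0; accept=q1; q0-x->q1; q0-y->q0; q1-x->q2; q1-y->q1; q2-x->q3; q2-y->q2; q3-x->q0; q3-y->q3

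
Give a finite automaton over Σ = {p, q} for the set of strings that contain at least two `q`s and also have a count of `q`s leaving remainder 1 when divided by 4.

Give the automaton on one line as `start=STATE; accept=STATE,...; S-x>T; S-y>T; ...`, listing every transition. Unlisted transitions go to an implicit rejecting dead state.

start=s0; accept=s5; s0-p>s0; s0-q>s1; s1-p>s1; s1-q>s2; s2-p>s2; s2-q>s3; s3-p>s3; s3-q>s4; s4-p>s4; s4-q>s5; s5-p>s5; s5-q>s2

Handle the two conditions separately and then intersect. The first has 4 states tracking the count of `q`s, saturating at 3; the second has 4 states tracking the count of `q`s modulo 4. A product state is a pair (one from each), accepting exactly when both do. Equivalent product states are then merged.
With 6 states:
        p   q  
>  s0   s0  s1 
   s1   s1  s2 
   s2   s2  s3 
   s3   s3  s4 
   s4   s4  s5 
 * s5   s5  s2 
(> = start, * = accepting)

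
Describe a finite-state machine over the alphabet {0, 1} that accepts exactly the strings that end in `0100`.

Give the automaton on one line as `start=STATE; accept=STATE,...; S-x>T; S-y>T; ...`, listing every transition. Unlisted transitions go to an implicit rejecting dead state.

start=q0; accept=q4; q0-0>q1; q0-1>q0; q1-0>q1; q1-1>q2; q2-0>q3; q2-1>q0; q3-0>q4; q3-1>q2; q4-0>q1; q4-1>q2

Remember how much of `0100` the current input suffix matches. State q0 means no match yet; q1 means the last symbol is `0`; q2 means the last 2 symbols are `01`; q3 means the last 3 symbols are `010`; q4 means the last 4 symbols are `0100`. Only q4 accepts. On a mismatch, fall back to the longest proper suffix that is still a prefix of `0100`.
        0   1  
>  q0   q1  q0 
   q1   q1  q2 
   q2   q3  q0 
   q3   q4  q2 
 * q4   q1  q2 
(> = start, * = accepting)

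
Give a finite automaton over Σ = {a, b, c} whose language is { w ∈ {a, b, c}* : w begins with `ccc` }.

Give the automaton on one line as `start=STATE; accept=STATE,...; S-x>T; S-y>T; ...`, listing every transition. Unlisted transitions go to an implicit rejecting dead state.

start=S0; accept=S3; S0-a>S4; S0-b>S4; S0-c>S1; S1-a>S4; S1-b>S4; S1-c>S2; S2-a>S4; S2-b>S4; S2-c>S3; S3-a>S3; S3-b>S3; S3-c>S3; S4-a>S4; S4-b>S4; S4-c>S4

Check the first 3 symbols one by one: S0 through S2 record how many have matched `ccc` so far; any wrong symbol goes to the dead state S4. After all 3 match we enter the accepting sink S3.
5 states suffice.
        a   b   c  
>  S0   S4  S4  S1 
   S1   S4  S4  S2 
   S2   S4  S4  S3 
 * S3   S3  S3  S3 
   S4   S4  S4  S4 
(> = start, * = accepting)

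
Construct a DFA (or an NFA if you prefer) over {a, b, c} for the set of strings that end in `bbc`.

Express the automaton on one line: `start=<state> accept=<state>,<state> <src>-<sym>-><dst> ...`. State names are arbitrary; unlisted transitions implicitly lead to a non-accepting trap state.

Remember how much of `bbc` the current input suffix matches. State q0 means no match yet; q1 means the last symbol is `b`; q2 means the last 2 symbols are `bb`; q3 means the last 3 symbols are `bbc`. Only q3 accepts. On a mismatch, fall back to the longest proper suffix that is still a prefix of `bbc`.
With 4 states:
        a   b   c  
>  q0   q0  q1  q0 
   q1   q0  q2  q0 
   q2   q0  q2  q3 
 * q3   q0  q1  q0 
(> = start, * = accepting)

start=q0 accept=q3 q0-a->q0 q0-b->q1 q0-c->q0 q1-a->q0 q1-b->q2 q1-c->q0 q2-a->q0 q2-b->q2 q2-c->q3 q3-a->q0 q3-b->q1 q3-c->q0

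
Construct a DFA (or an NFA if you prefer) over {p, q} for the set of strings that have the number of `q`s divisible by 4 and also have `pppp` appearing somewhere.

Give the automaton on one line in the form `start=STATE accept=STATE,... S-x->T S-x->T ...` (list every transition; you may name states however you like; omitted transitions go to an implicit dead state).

Handle the two conditions separately and then intersect. The first has 4 states tracking the count of `q`s modulo 4; the second has 5 states tracking whether and how much of `pppp` has been seen. A product state is a pair (one from each), accepting exactly when both do.
          p    q  
>  S0     S1   S2 
   S1     S3   S2 
   S2     S4   S5 
   S3     S6   S2 
   S4     S7   S5 
   S5     S8   S9 
   S6    S10   S2 
   S7    S11   S5 
   S8    S12   S9 
   S9    S13   S0 
 * S10   S10  S14 
   S11   S14   S5 
   S12   S15   S9 
   S13   S16   S0 
   S14   S14  S17 
   S15   S17   S9 
   S16   S18   S0 
   S17   S17  S19 
   S18   S19   S0 
   S19   S19  S10 
(> = start, * = accepting)

start=S0 accept=S10 S0-p->S1 S0-q->S2 S1-p->S3 S1-q->S2 S2-p->S4 S2-q->S5 S3-p->S6 S3-q->S2 S4-p->S7 S4-q->S5 S5-p->S8 S5-q->S9 S6-p->S10 S6-q->S2 S7-p->S11 S7-q->S5 S8-p->S12 S8-q->S9 S9-p->S13 S9-q->S0 S10-p->S10 S10-q->S14 S11-p->S14 S11-q->S5 S12-p->S15 S12-q->S9 S13-p->S16 S13-q->S0 S14-p->S14 S14-q->S17 S15-p->S17 S15-q->S9 S16-p->S18 S16-q->S0 S17-p->S17 S17-q->S19 S18-p->S19 S18-q->S0 S19-p->S19 S19-q->S10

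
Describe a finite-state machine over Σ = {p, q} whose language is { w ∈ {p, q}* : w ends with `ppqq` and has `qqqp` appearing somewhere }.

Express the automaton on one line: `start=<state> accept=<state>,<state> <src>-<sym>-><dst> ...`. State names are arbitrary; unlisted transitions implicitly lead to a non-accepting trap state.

Run two small machines in parallel and take their product. One (5 states) tracks how much of the suffix `ppqq` has currently been matched; the other (5 states) tracks whether and how much of `qqqp` has been seen. Each combined state is a pair, one component from each; accept when both components accept. After merging equivalent states the machine shrinks.
        p   q  
>  S0   S0  S1 
   S1   S0  S2 
   S2   S0  S3 
   S3   S4  S3 
   S4   S5  S3 
   S5   S5  S6 
   S6   S4  S7 
 * S7   S4  S3 
(> = start, * = accepting)

start=S0 accept=S7 S0-p->S0 S0-q->S1 S1-p->S0 S1-q->S2 S2-p->S0 S2-q->S3 S3-p->S4 S3-q->S3 S4-p->S5 S4-q->S3 S5-p->S5 S5-q->S6 S6-p->S4 S6-q->S7 S7-p->S4 S7-q->S3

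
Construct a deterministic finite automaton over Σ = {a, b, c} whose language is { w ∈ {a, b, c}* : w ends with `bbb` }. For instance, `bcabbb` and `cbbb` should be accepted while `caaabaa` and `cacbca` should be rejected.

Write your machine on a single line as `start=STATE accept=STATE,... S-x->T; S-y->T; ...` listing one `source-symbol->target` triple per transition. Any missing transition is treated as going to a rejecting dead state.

Remember how much of `bbb` the current input suffix matches. State S0 means no match yet; S1 means the last symbol is `b`; S2 means the last 2 symbols are `bb`; S3 means the last 3 symbols are `bbb`. Only S3 accepts. On a mismatch, fall back to the longest proper suffix that is still a prefix of `bbb`.
With 4 states:
        a   b   c  
>  S0   S0  S1  S0 
   S1   S0  S2  S0 
   S2   S0  S3  S0 
 * S3   S0  S3  S0 
(> = start, * = accepting)

start=S0; accept=S3; S0-a->S0; S0-b->S1; S0-c->S0; S1-a->S0; S1-b->S2; S1-c->S0; S2-a->S0; S2-b->S3; S2-c->S0; S3-a->S0; S3-b->S3; S3-c->S0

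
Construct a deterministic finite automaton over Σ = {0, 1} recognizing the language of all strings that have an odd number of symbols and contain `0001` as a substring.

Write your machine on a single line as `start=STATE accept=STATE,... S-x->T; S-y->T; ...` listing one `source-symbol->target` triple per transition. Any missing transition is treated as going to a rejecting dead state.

start=A; accept=J; A-0->B; A-1->C; B-0->D; B-1->A; C-0->E; C-1->A; D-0->F; D-1->C; E-0->G; E-1->C; F-0->H; F-1->I; G-0->H; G-1->A; H-0->F; H-1->J; I-0->J; I-1->J; J-0->I; J-1->I

Run two small machines in parallel and take their product. The first has 2 states tracking the input length modulo 2; the second has 5 states tracking whether and how much of `0001` has been seen. A product state is a pair (one from each), accepting exactly when both do.
10 states suffice.
       0  1 
>  A   B  C 
   B   D  A 
   C   E  A 
   D   F  C 
   E   G  C 
   F   H  I 
   G   H  A 
   H   F  J 
   I   J  J 
 * J   I  I 
(> = start, * = accepting)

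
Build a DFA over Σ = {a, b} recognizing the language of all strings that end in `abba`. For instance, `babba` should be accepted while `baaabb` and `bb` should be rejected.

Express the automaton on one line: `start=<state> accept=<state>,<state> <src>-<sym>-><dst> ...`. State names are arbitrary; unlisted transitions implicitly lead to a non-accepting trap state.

start=s0 accept=s4 s0-a->s1 s0-b->s0 s1-a->s1 s1-b->s2 s2-a->s1 s2-b->s3 s3-a->s4 s3-b->s0 s4-a->s1 s4-b->s2

Let each state record the length of the longest suffix of the input read so far that is also a prefix of `abba`. s1 means the last symbol is `a`; s2 means the last 2 symbols are `ab`; s3 means the last 3 symbols are `abb`; s4 means the last 4 symbols are `abba`. Accept only at s4, where the string currently ends in `abba`.
5 states suffice.
        a   b  
>  s0   s1  s0 
   s1   s1  s2 
   s2   s1  s3 
   s3   s4  s0 
 * s4   s1  s2 
(> = start, * = accepting)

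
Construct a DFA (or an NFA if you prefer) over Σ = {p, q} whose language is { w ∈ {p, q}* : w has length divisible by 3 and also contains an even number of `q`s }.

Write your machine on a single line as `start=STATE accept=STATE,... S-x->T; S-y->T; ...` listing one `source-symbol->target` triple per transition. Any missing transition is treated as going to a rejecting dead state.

Build one automaton per condition and run them in lockstep. The first has 3 states tracking the input length modulo 3; the second has 2 states tracking the count of `q`s modulo 2. A product state is a pair (one from each), accepting exactly when both do.
With 6 states:
       p  q 
>* A   B  C 
   B   D  E 
   C   E  D 
   D   A  F 
   E   F  A 
   F   C  B 
(> = start, * = accepting)

start=A; accept=A; A-p->B; A-q->C; B-p->D; B-q->E; C-p->E; C-q->D; D-p->A; D-q->F; E-p->F; E-q->A; F-p->C; F-q->B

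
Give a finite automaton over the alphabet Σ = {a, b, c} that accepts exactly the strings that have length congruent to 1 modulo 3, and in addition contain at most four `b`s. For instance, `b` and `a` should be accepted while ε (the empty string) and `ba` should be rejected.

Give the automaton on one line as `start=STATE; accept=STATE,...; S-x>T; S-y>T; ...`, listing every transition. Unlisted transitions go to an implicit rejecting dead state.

start=s0; accept=s1,s2,s9,s10,s11; s0-a>s1; s0-b>s2; s0-c>s1; s1-a>s3; s1-b>s4; s1-c>s3; s2-a>s4; s2-b>s5; s2-c>s4; s3-a>s0; s3-b>s6; s3-c>s0; s4-a>s6; s4-b>s7; s4-c>s6; s5-a>s7; s5-b>s8; s5-c>s7; s6-a>s2; s6-b>s9; s6-c>s2; s7-a>s9; s7-b>s10; s7-c>s9; s8-a>s10; s8-b>s11; s8-c>s10; s9-a>s5; s9-b>s12; s9-c>s5; s10-a>s12; s10-b>s13; s10-c>s12; s11-a>s13; s11-b>s14; s11-c>s13; s12-a>s8; s12-b>s15; s12-c>s8; s13-a>s15; s13-b>s14; s13-c>s15; s14-a>s14; s14-b>s14; s14-c>s14; s15-a>s11; s15-b>s14; s15-c>s11

Build one automaton per condition and run them in lockstep. One (3 states) tracks the input length modulo 3; the other (6 states) tracks the count of `b`s, saturating at 5. Each combined state is a pair, one component from each; accept when both components accept. After merging equivalent states the machine shrinks.
          a    b    c  
>  s0     s1   s2   s1 
 * s1     s3   s4   s3 
 * s2     s4   s5   s4 
   s3     s0   s6   s0 
   s4     s6   s7   s6 
   s5     s7   s8   s7 
   s6     s2   s9   s2 
   s7     s9  s10   s9 
   s8    s10  s11  s10 
 * s9     s5  s12   s5 
 * s10   s12  s13  s12 
 * s11   s13  s14  s13 
   s12    s8  s15   s8 
   s13   s15  s14  s15 
   s14   s14  s14  s14 
   s15   s11  s14  s11 
(> = start, * = accepting)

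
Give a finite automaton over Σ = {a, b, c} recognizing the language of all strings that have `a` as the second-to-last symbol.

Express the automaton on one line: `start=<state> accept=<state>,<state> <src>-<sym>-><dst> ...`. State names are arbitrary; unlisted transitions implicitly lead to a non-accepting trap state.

start=q0 accept=q4,q5,q6 q0-a->q1 q0-b->q2 q0-c->q3 q1-a->q4 q1-b->q5 q1-c->q6 q2-a->q7 q2-b->q8 q2-c->q9 q3-a->q10 q3-b->q11 q3-c->q12 q4-a->q4 q4-b->q5 q4-c->q6 q5-a->q7 q5-b->q8 q5-c->q9 q6-a->q10 q6-b->q11 q6-c->q12 q7-a->q4 q7-b->q5 q7-c->q6 q8-a->q7 q8-b->q8 q8-c->q9 q9-a->q10 q9-b->q11 q9-c->q12 q10-a->q4 q10-b->q5 q10-c->q6 q11-a->q7 q11-b->q8 q11-c->q9 q12-a->q10 q12-b->q11 q12-c->q12

Because acceptance depends on a position counted from the end, the machine has to buffer the most recent 2 symbols. Make each state the string of the last up-to-2 symbols read; on input `x` shift the window left and append `x`. Accept when the buffered window has length 2 and begins with `a`.
13 states suffice.
          a    b    c  
>  q0     q1   q2   q3 
   q1     q4   q5   q6 
   q2     q7   q8   q9 
   q3    q10  q11  q12 
 * q4     q4   q5   q6 
 * q5     q7   q8   q9 
 * q6    q10  q11  q12 
   q7     q4   q5   q6 
   q8     q7   q8   q9 
   q9    q10  q11  q12 
   q10    q4   q5   q6 
   q11    q7   q8   q9 
   q12   q10  q11  q12 
(> = start, * = accepting)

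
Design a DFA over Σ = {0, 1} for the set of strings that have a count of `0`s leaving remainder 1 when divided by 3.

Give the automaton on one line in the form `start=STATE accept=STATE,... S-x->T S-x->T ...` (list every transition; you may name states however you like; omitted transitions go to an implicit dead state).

start=q0 accept=q1 q0-0->q1 q0-1->q0 q1-0->q2 q1-1->q1 q2-0->q0 q2-1->q2

Keep the running count of `0`s modulo 3: each `0` advances along the cycle q0 → q1 → q2 → q0 while other symbols loop. Accept at q1.
        0   1  
>  q0   q1  q0 
 * q1   q2  q1 
   q2   q0  q2 
(> = start, * = accepting)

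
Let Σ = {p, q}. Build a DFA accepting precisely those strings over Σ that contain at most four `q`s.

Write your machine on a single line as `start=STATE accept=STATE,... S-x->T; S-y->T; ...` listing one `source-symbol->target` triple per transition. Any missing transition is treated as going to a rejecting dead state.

start=A; accept=A,B,C,D,E; A-p->A; A-q->B; B-p->B; B-q->C; C-p->C; C-q->D; D-p->D; D-q->E; E-p->E; E-q->F; F-p->F; F-q->F

Only the number of `q`s matters, and only up to 5. Make a chain A → B → C → D → E → F advanced by each `q` (with F absorbing); every other symbol self-loops. The accepting set is {A, B, C, D, E}.
       p  q 
>* A   A  B 
 * B   B  C 
 * C   C  D 
 * D   D  E 
 * E   E  F 
   F   F  F 
(> = start, * = accepting)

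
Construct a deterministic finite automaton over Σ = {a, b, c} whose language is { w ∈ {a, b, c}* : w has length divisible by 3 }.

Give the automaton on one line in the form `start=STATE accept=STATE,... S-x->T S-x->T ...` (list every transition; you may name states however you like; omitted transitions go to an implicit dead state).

start=q0 accept=q0 q0-a->q1 q0-b->q1 q0-c->q1 q1-a->q2 q1-b->q2 q1-c->q2 q2-a->q0 q2-b->q0 q2-c->q0

Count input length modulo 3: every symbol advances one step around the cycle q0 → q1 → q2 → q0. Accept at q0.
3 states suffice.
        a   b   c  
>* q0   q1  q1  q1 
   q1   q2  q2  q2 
   q2   q0  q0  q0 
(> = start, * = accepting)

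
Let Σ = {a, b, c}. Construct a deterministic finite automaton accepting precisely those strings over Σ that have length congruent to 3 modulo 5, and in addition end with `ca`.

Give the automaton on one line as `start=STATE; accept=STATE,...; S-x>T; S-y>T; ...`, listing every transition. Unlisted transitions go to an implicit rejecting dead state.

Build one automaton per condition and run them in lockstep. The first has 5 states tracking the input length modulo 5; the second has 3 states tracking how much of the suffix `ca` has currently been matched. A product state is a pair (one from each), accepting exactly when both do.
A 15-state machine:
          a    b    c  
>  q0     q1   q1   q2 
   q1     q3   q3   q4 
   q2     q5   q3   q4 
   q3     q6   q6   q7 
   q4     q8   q6   q7 
   q5     q6   q6   q7 
   q6     q9   q9  q10 
   q7    q11   q9  q10 
 * q8     q9   q9  q10 
   q9     q0   q0  q12 
   q10   q13   q0  q12 
   q11    q0   q0  q12 
   q12   q14   q1   q2 
   q13    q1   q1   q2 
   q14    q3   q3   q4 
(> = start, * = accepting)

start=q0; accept=q8; q0-a>q1; q0-b>q1; q0-c>q2; q1-a>q3; q1-b>q3; q1-c>q4; q2-a>q5; q2-b>q3; q2-c>q4; q3-a>q6; q3-b>q6; q3-c>q7; q4-a>q8; q4-b>q6; q4-c>q7; q5-a>q6; q5-b>q6; q5-c>q7; q6-a>q9; q6-b>q9; q6-c>q10; q7-a>q11; q7-b>q9; q7-c>q10; q8-a>q9; q8-b>q9; q8-c>q10; q9-a>q0; q9-b>q0; q9-c>q12; q10-a>q13; q10-b>q0; q10-c>q12; q11-a>q0; q11-b>q0; q11-c>q12; q12-a>q14; q12-b>q1; q12-c>q2; q13-a>q1; q13-b>q1; q13-c>q2; q14-a>q3; q14-b>q3; q14-c>q4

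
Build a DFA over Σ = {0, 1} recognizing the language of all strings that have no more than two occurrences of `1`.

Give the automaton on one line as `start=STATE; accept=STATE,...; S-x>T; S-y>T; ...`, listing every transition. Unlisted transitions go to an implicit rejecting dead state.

start=S0; accept=S0,S1,S2; S0-0>S0; S0-1>S1; S1-0>S1; S1-1>S2; S2-0>S2; S2-1>S3; S3-0>S3; S3-1>S3

Count `1`s, saturating at 3: states S0 through S2 mean 0 through 2 `1`s seen; S3 means more than 2. Each `1` increments (capped at S3); other symbols loop. Accept from {S0, S1, S2}.
4 states suffice.
        0   1  
>* S0   S0  S1 
 * S1   S1  S2 
 * S2   S2  S3 
   S3   S3  S3 
(> = start, * = accepting)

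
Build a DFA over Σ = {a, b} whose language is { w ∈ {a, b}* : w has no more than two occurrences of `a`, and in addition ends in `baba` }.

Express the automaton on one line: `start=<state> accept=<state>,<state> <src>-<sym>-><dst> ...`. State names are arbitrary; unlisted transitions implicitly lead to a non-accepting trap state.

start=q0 accept=q13 q0-a->q1 q0-b->q2 q1-a->q3 q1-b->q4 q2-a->q5 q2-b->q2 q3-a->q6 q3-b->q7 q4-a->q8 q4-b->q4 q5-a->q3 q5-b->q9 q6-a->q6 q6-b->q10 q7-a->q11 q7-b->q7 q8-a->q6 q8-b->q12 q9-a->q13 q9-b->q4 q10-a->q11 q10-b->q10 q11-a->q6 q11-b->q14 q12-a->q15 q12-b->q7 q13-a->q6 q13-b->q12 q14-a->q15 q14-b->q10 q15-a->q6 q15-b->q14

Handle the two conditions separately and then intersect. The first has 4 states tracking the count of `a`s, saturating at 3; the second has 5 states tracking how much of the suffix `baba` has currently been matched. A product state is a pair (one from each), accepting exactly when both do.
16 states suffice.
          a    b  
>  q0     q1   q2 
   q1     q3   q4 
   q2     q5   q2 
   q3     q6   q7 
   q4     q8   q4 
   q5     q3   q9 
   q6     q6  q10 
   q7    q11   q7 
   q8     q6  q12 
   q9    q13   q4 
   q10   q11  q10 
   q11    q6  q14 
   q12   q15   q7 
 * q13    q6  q12 
   q14   q15  q10 
   q15    q6  q14 
(> = start, * = accepting)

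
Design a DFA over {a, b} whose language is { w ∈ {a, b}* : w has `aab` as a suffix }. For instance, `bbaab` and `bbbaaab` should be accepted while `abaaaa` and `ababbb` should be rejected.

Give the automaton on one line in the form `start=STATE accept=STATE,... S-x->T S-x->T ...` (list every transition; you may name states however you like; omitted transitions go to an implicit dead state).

Let each state record the length of the longest suffix of the input read so far that is also a prefix of `aab`. q1 means the last symbol is `a`; q2 means the last 2 symbols are `aa`; q3 means the last 3 symbols are `aab`. Accept only at q3, where the string currently ends in `aab`.
4 states suffice.
        a   b  
>  q0   q1  q0 
   q1   q2  q0 
   q2   q2  q3 
 * q3   q1  q0 
(> = start, * = accepting)

start=q0 accept=q3 q0-a->q1 q0-b->q0 q1-a->q2 q1-b->q0 q2-a->q2 q2-b->q3 q3-a->q1 q3-b->q0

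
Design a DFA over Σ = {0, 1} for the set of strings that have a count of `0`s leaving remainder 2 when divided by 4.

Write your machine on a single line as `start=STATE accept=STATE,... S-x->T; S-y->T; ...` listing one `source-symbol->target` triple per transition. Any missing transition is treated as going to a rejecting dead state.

The only thing that matters is how many `0`s have appeared, reduced mod 4. Use one state per residue: S0 for 0, …, S3 for 3. Reading `0` moves to the next residue; anything else stays put. S2 is accepting.
With 4 states:
        0   1  
>  S0   S1  S0 
   S1   S2  S1 
 * S2   S3  S2 
   S3   S0  S3 
(> = start, * = accepting)

start=S0; accept=S2; S0-0->S1; S0-1->S0; S1-0->S2; S1-1->S1; S2-0->S3; S2-1->S2; S3-0->S0; S3-1->S3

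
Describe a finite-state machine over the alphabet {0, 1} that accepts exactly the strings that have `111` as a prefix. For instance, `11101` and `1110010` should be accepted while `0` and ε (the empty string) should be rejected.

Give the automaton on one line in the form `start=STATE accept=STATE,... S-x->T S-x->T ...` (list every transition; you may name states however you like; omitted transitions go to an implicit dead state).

start=s0 accept=s3 s0-0->s4 s0-1->s1 s1-0->s4 s1-1->s2 s2-0->s4 s2-1->s3 s3-0->s3 s3-1->s3 s4-0->s4 s4-1->s4

Walk along `111` while the input agrees: from s0 take `1` to s1, and so on. Any deviation drops to the rejecting sink s4. Once s3 is reached the prefix is confirmed and every continuation is accepted.
With 5 states:
        0   1  
>  s0   s4  s1 
   s1   s4  s2 
   s2   s4  s3 
 * s3   s3  s3 
   s4   s4  s4 
(> = start, * = accepting)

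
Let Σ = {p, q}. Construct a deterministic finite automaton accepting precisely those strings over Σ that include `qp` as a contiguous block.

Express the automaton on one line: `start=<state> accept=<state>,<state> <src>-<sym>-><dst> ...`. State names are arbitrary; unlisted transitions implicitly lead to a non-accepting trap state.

States s0..s1 record the length of the longest prefix of `qp` that matches the current input suffix. Reaching s2 means `qp` has been seen, and we stay there forever. Accept from s2.
3 states suffice.
        p   q  
>  s0   s0  s1 
   s1   s2  s1 
 * s2   s2  s2 
(> = start, * = accepting)

start=s0 accept=s2 s0-p->s0 s0-q->s1 s1-p->s2 s1-q->s1 s2-p->s2 s2-q->s2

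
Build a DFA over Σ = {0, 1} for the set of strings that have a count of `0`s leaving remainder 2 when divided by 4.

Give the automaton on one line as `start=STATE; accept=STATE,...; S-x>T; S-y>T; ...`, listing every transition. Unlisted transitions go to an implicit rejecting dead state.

start=S0; accept=S2; S0-0>S1; S0-1>S0; S1-0>S2; S1-1>S1; S2-0>S3; S2-1>S2; S3-0>S0; S3-1>S3

Keep the running count of `0`s modulo 4: each `0` advances along the cycle S0 → S1 → S2 → S3 → S0 while other symbols loop. Accept at S2.
        0   1  
>  S0   S1  S0 
   S1   S2  S1 
 * S2   S3  S2 
   S3   S0  S3 
(> = start, * = accepting)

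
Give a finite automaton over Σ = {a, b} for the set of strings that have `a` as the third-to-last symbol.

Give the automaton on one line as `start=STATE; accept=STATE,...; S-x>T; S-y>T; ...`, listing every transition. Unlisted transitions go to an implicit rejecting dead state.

start=q0; accept=q7,q8,q9,q10; q0-a>q1; q0-b>q2; q1-a>q3; q1-b>q4; q2-a>q5; q2-b>q6; q3-a>q7; q3-b>q8; q4-a>q9; q4-b>q10; q5-a>q11; q5-b>q12; q6-a>q13; q6-b>q14; q7-a>q7; q7-b>q8; q8-a>q9; q8-b>q10; q9-a>q11; q9-b>q12; q10-a>q13; q10-b>q14; q11-a>q7; q11-b>q8; q12-a>q9; q12-b>q10; q13-a>q11; q13-b>q12; q14-a>q13; q14-b>q14

Because acceptance depends on a position counted from the end, the machine has to buffer the most recent 3 symbols. Make each state the string of the last up-to-3 symbols read; on input `x` shift the window left and append `x`. Accept when the buffered window has length 3 and begins with `a`.
15 states suffice.
          a    b  
>  q0     q1   q2 
   q1     q3   q4 
   q2     q5   q6 
   q3     q7   q8 
   q4     q9  q10 
   q5    q11  q12 
   q6    q13  q14 
 * q7     q7   q8 
 * q8     q9  q10 
 * q9    q11  q12 
 * q10   q13  q14 
   q11    q7   q8 
   q12    q9  q10 
   q13   q11  q12 
   q14   q13  q14 
(> = start, * = accepting)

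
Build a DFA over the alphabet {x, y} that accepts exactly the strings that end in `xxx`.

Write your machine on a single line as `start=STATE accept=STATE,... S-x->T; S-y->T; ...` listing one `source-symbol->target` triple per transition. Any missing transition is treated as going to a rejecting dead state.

Let each state record the length of the longest suffix of the input read so far that is also a prefix of `xxx`. s1 means the last symbol is `x`; s2 means the last 2 symbols are `xx`; s3 means the last 3 symbols are `xxx`. Accept only at s3, where the string currently ends in `xxx`.
A 4-state machine:
        x   y  
>  s0   s1  s0 
   s1   s2  s0 
   s2   s3  s0 
 * s3   s3  s0 
(> = start, * = accepting)

start=s0; accept=s3; s0-x->s1; s0-y->s0; s1-x->s2; s1-y->s0; s2-x->s3; s2-y->s0; s3-x->s3; s3-y->s0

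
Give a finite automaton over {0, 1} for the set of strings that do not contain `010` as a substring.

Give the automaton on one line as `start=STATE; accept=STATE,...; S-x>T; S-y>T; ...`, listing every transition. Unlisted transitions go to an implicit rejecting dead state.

This is the complement of 'contains `010`'. Use the same substring-matching states — q0 through q3 holding how much of `010` has just been matched — but flip the accepting set: everything except the trap q3 accepts.
A 4-state machine:
        0   1  
>* q0   q1  q0 
 * q1   q1  q2 
 * q2   q3  q0 
   q3   q3  q3 
(> = start, * = accepting)

start=q0; accept=q0,q1,q2; q0-0>q1; q0-1>q0; q1-0>q1; q1-1>q2; q2-0>q3; q2-1>q0; q3-0>q3; q3-1>q3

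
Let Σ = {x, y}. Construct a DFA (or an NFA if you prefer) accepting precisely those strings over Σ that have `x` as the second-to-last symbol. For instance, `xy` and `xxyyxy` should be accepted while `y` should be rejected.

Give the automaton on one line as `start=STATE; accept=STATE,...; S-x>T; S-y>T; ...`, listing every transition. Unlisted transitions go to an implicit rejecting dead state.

Because acceptance depends on a position counted from the end, the machine has to buffer the most recent 2 symbols. Make each state the string of the last up-to-2 symbols read; on input `x` shift the window left and append `x`. Accept when the buffered window has length 2 and begins with `x`.
A 7-state machine:
        x   y  
>  q0   q1  q2 
   q1   q3  q4 
   q2   q5  q6 
 * q3   q3  q4 
 * q4   q5  q6 
   q5   q3  q4 
   q6   q5  q6 
(> = start, * = accepting)

start=q0; accept=q3,q4; q0-x>q1; q0-y>q2; q1-x>q3; q1-y>q4; q2-x>q5; q2-y>q6; q3-x>q3; q3-y>q4; q4-x>q5; q4-y>q6; q5-x>q3; q5-y>q4; q6-x>q5; q6-y>q6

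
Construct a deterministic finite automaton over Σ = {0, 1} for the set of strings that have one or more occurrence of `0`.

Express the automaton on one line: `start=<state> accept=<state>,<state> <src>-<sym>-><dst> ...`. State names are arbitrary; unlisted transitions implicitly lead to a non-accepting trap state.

start=S0 accept=S1,S2 S0-0->S1 S0-1->S0 S1-0->S2 S1-1->S1 S2-0->S2 S2-1->S2

Count `0`s, saturating at 2: state S0 means no `0` yet, S1 means one `0` seen, S2 means more than one. Each `0` increments (capped at S2); other symbols loop. Accept from {S1, S2}.
With 3 states:
        0   1  
>  S0   S1  S0 
 * S1   S2  S1 
 * S2   S2  S2 
(> = start, * = accepting)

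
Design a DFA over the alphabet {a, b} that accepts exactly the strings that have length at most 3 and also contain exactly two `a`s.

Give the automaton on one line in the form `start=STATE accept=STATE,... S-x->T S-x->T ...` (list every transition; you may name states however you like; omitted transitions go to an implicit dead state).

Build one automaton per condition and run them in lockstep. One (5 states) tracks the input length, saturating at 4; the other (4 states) tracks the count of `a`s, saturating at 3. Each combined state is a pair, one component from each; accept when both components accept.
14 states suffice.
          a    b  
>  q0     q1   q2 
   q1     q3   q4 
   q2     q4   q5 
 * q3     q6   q7 
   q4     q7   q8 
   q5     q8   q9 
   q6    q10  q10 
 * q7    q10  q11 
   q8    q11  q12 
   q9    q12  q13 
   q10   q10  q10 
   q11   q10  q11 
   q12   q11  q12 
   q13   q12  q13 
(> = start, * = accepting)

start=q0 accept=q3,q7 q0-a->q1 q0-b->q2 q1-a->q3 q1-b->q4 q2-a->q4 q2-b->q5 q3-a->q6 q3-b->q7 q4-a->q7 q4-b->q8 q5-a->q8 q5-b->q9 q6-a->q10 q6-b->q10 q7-a->q10 q7-b->q11 q8-a->q11 q8-b->q12 q9-a->q12 q9-b->q13 q10-a->q10 q10-b->q10 q11-a->q10 q11-b->q11 q12-a->q11 q12-b->q12 q13-a->q12 q13-b->q13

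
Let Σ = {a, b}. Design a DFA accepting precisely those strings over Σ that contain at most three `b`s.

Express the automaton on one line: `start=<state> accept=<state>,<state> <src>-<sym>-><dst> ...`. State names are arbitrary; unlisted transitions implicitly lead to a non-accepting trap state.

start=q0 accept=q0,q1,q2,q3 q0-a->q0 q0-b->q1 q1-a->q1 q1-b->q2 q2-a->q2 q2-b->q3 q3-a->q3 q3-b->q4 q4-a->q4 q4-b->q4

Only the number of `b`s matters, and only up to 4. Make a chain q0 → q1 → q2 → q3 → q4 advanced by each `b` (with q4 absorbing); every other symbol self-loops. The accepting set is {q0, q1, q2, q3}.
5 states suffice.
        a   b  
>* q0   q0  q1 
 * q1   q1  q2 
 * q2   q2  q3 
 * q3   q3  q4 
   q4   q4  q4 
(> = start, * = accepting)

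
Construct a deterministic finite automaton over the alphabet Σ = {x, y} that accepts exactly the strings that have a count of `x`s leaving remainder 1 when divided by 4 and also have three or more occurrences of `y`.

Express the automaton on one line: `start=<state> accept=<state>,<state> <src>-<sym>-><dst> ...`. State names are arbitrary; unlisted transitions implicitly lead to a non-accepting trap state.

Build one automaton per condition and run them in lockstep. One (4 states) tracks the count of `x`s modulo 4; the other (5 states) tracks the count of `y`s, saturating at 4. Each combined state is a pair, one component from each; accept when both components accept.
With 20 states:
       x  y 
>  A   B  C 
   B   D  E 
   C   E  F 
   D   G  H 
   E   H  I 
   F   I  J 
   G   A  K 
   H   K  L 
   I   L  M 
   J   M  N 
   K   C  O 
   L   O  P 
 * M   P  Q 
   N   Q  N 
   O   F  R 
   P   R  S 
 * Q   S  Q 
   R   J  T 
   S   T  S 
   T   N  T 
(> = start, * = accepting)

start=A accept=M,Q A-x->B A-y->C B-x->D B-y->E C-x->E C-y->F D-x->G D-y->H E-x->H E-y->I F-x->I F-y->J G-x->A G-y->K H-x->K H-y->L I-x->L I-y->M J-x->M J-y->N K-x->C K-y->O L-x->O L-y->P M-x->P M-y->Q N-x->Q N-y->N O-x->F O-y->R P-x->R P-y->S Q-x->S Q-y->Q R-x->J R-y->T S-x->T S-y->S T-x->N T-y->T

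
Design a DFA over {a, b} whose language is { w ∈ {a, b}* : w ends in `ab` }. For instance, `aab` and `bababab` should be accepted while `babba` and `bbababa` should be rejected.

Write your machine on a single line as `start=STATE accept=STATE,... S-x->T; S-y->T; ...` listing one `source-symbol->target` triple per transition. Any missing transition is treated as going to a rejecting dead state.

Let each state record the length of the longest suffix of the input read so far that is also a prefix of `ab`. q1 means the last symbol is `a`; q2 means the last 2 symbols are `ab`. Accept only at q2, where the string currently ends in `ab`.
3 states suffice.
        a   b  
>  q0   q1  q0 
   q1   q1  q2 
 * q2   q1  q0 
(> = start, * = accepting)

start=q0; accept=q2; q0-a->q1; q0-b->q0; q1-a->q1; q1-b->q2; q2-a->q1; q2-b->q0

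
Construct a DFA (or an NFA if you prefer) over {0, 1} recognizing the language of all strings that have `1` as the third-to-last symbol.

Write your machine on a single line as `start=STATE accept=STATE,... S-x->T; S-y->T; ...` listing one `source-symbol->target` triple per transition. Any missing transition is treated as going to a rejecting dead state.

Because acceptance depends on a position counted from the end, the machine has to buffer the most recent 3 symbols. Make each state the string of the last up-to-3 symbols read; on input `x` shift the window left and append `x`. Accept when the buffered window has length 3 and begins with `1`.
A 15-state machine:
          0    1  
>  q0     q1   q2 
   q1     q3   q4 
   q2     q5   q6 
   q3     q7   q8 
   q4     q9  q10 
   q5    q11  q12 
   q6    q13  q14 
   q7     q7   q8 
   q8     q9  q10 
   q9    q11  q12 
   q10   q13  q14 
 * q11    q7   q8 
 * q12    q9  q10 
 * q13   q11  q12 
 * q14   q13  q14 
(> = start, * = accepting)

start=q0; accept=q11,q12,q13,q14; q0-0->q1; q0-1->q2; q1-0->q3; q1-1->q4; q2-0->q5; q2-1->q6; q3-0->q7; q3-1->q8; q4-0->q9; q4-1->q10; q5-0->q11; q5-1->q12; q6-0->q13; q6-1->q14; q7-0->q7; q7-1->q8; q8-0->q9; q8-1->q10; q9-0->q11; q9-1->q12; q10-0->q13; q10-1->q14; q11-0->q7; q11-1->q8; q12-0->q9; q12-1->q10; q13-0->q11; q13-1->q12; q14-0->q13; q14-1->q14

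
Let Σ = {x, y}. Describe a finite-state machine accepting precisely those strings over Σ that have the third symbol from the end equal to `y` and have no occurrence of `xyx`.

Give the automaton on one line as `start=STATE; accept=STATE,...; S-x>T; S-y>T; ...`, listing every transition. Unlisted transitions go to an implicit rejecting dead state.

start=A; accept=H,I,J,K; A-x>B; A-y>C; B-x>B; B-y>D; C-x>E; C-y>F; D-x>G; D-y>F; E-x>H; E-y>I; F-x>J; F-y>K; G-x>G; G-y>G; H-x>B; H-y>D; I-x>G; I-y>F; J-x>H; J-y>I; K-x>J; K-y>K

Run two small machines in parallel and take their product. One (15 states) tracks the last 3 symbols read; the other (4 states) tracks partial matches of the forbidden pattern `xyx`. Each combined state is a pair, one component from each; accept when both components accept. Minimizing collapses redundant product states.
11 states suffice.
       x  y 
>  A   B  C 
   B   B  D 
   C   E  F 
   D   G  F 
   E   H  I 
   F   J  K 
   G   G  G 
 * H   B  D 
 * I   G  F 
 * J   H  I 
 * K   J  K 
(> = start, * = accepting)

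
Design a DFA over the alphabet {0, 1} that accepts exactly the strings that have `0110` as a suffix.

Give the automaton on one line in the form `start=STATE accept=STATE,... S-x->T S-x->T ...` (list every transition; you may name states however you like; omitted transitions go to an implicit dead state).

Remember how much of `0110` the current input suffix matches. State A means no match yet; B means the last symbol is `0`; C means the last 2 symbols are `01`; D means the last 3 symbols are `011`; E means the last 4 symbols are `0110`. Only E accepts. On a mismatch, fall back to the longest proper suffix that is still a prefix of `0110`.
5 states suffice.
       0  1 
>  A   B  A 
   B   B  C 
   C   B  D 
   D   E  A 
 * E   B  C 
(> = start, * = accepting)

start=A accept=E A-0->B A-1->A B-0->B B-1->C C-0->B C-1->D D-0->E D-1->A E-0->B E-1->C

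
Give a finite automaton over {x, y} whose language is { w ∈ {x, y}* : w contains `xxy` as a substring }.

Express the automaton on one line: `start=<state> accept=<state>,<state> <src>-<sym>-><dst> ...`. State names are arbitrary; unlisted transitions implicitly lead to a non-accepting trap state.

States A..C record the length of the longest prefix of `xxy` that matches the current input suffix. Reaching D means `xxy` has been seen, and we stay there forever. Accept from D.
With 4 states:
       x  y 
>  A   B  A 
   B   C  A 
   C   C  D 
 * D   D  D 
(> = start, * = accepting)

start=A accept=D A-x->B A-y->A B-x->C B-y->A C-x->C C-y->D D-x->D D-y->D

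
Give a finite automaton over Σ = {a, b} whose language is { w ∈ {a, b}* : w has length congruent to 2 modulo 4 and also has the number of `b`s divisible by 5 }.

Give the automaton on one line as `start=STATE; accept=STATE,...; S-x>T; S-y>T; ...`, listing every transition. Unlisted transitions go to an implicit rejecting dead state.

start=S0; accept=S3; S0-a>S1; S0-b>S2; S1-a>S3; S1-b>S4; S2-a>S4; S2-b>S5; S3-a>S6; S3-b>S7; S4-a>S7; S4-b>S8; S5-a>S8; S5-b>S9; S6-a>S0; S6-b>S10; S7-a>S10; S7-b>S11; S8-a>S11; S8-b>S12; S9-a>S12; S9-b>S13; S10-a>S2; S10-b>S14; S11-a>S14; S11-b>S15; S12-a>S15; S12-b>S16; S13-a>S16; S13-b>S1; S14-a>S5; S14-b>S17; S15-a>S17; S15-b>S18; S16-a>S18; S16-b>S3; S17-a>S9; S17-b>S19; S18-a>S19; S18-b>S6; S19-a>S13; S19-b>S0

Handle the two conditions separately and then intersect. One (4 states) tracks the input length modulo 4; the other (5 states) tracks the count of `b`s modulo 5. Each combined state is a pair, one component from each; accept when both components accept.
          a    b  
>  S0     S1   S2 
   S1     S3   S4 
   S2     S4   S5 
 * S3     S6   S7 
   S4     S7   S8 
   S5     S8   S9 
   S6     S0  S10 
   S7    S10  S11 
   S8    S11  S12 
   S9    S12  S13 
   S10    S2  S14 
   S11   S14  S15 
   S12   S15  S16 
   S13   S16   S1 
   S14    S5  S17 
   S15   S17  S18 
   S16   S18   S3 
   S17    S9  S19 
   S18   S19   S6 
   S19   S13   S0 
(> = start, * = accepting)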